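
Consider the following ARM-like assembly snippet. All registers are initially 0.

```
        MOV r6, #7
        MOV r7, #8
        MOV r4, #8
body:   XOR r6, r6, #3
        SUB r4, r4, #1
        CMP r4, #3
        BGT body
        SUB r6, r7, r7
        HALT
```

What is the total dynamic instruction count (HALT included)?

after MOV r6, #7: r6=7
after MOV r7, #8: r7=8
after MOV r4, #8: r4=8
after XOR r6, r6, #3: r6=7^3=4
after SUB r4, r4, #1: r4=8-1=7
CMP r4, #3  (cmp 7,3)
BGT body: taken
after XOR r6, r6, #3: r6=4^3=7
after SUB r4, r4, #1: r4=7-1=6
CMP r4, #3  (cmp 6,3)
BGT body: taken
after XOR r6, r6, #3: r6=7^3=4
after SUB r4, r4, #1: r4=6-1=5
CMP r4, #3  (cmp 5,3)
BGT body: taken
after XOR r6, r6, #3: r6=4^3=7
after SUB r4, r4, #1: r4=5-1=4
CMP r4, #3  (cmp 4,3)
BGT body: taken
after XOR r6, r6, #3: r6=7^3=4
after SUB r4, r4, #1: r4=4-1=3
CMP r4, #3  (cmp 3,3)
BGT body: not taken
after SUB r6, r7, r7: r6=8-8=0
halt.
Total executed instructions: 25.

25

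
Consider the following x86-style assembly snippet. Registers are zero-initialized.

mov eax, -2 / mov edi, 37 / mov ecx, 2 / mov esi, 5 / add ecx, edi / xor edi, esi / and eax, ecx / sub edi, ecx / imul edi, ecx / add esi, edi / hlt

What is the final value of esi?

eax=-2
edi=37
ecx=2
esi=5
ecx=2+37=39
edi=37^5=32
eax=(-2)&39=38
edi=32-39=-7
edi=(-7)*39=-273
esi=5+(-273)=-268
halt.

-268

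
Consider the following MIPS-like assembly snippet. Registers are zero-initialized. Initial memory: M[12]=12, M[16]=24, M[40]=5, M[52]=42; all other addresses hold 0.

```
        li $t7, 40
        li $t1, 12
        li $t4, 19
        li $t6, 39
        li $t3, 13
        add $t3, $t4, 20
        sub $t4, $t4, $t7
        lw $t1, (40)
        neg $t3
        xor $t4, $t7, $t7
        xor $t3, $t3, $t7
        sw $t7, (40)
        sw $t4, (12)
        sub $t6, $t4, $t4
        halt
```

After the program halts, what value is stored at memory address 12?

0

li $t7, 40 → $t7=40
li $t1, 12 → $t1=12
li $t4, 19 → $t4=19
li $t6, 39 → $t6=39
li $t3, 13 → $t3=13
add $t3, $t4, 20 → $t3=19+20=39
sub $t4, $t4, $t7 → $t4=19-40=-21
lw $t1, (40) → $t1=M[40]=5
neg $t3 → $t3=-(39)=-39
xor $t4, $t7, $t7 → $t4=40^40=0
xor $t3, $t3, $t7 → $t3=(-39)^40=-15
sw $t7, (40) → M[40]=40
sw $t4, (12) → M[12]=0
sub $t6, $t4, $t4 → $t6=0-0=0
halt.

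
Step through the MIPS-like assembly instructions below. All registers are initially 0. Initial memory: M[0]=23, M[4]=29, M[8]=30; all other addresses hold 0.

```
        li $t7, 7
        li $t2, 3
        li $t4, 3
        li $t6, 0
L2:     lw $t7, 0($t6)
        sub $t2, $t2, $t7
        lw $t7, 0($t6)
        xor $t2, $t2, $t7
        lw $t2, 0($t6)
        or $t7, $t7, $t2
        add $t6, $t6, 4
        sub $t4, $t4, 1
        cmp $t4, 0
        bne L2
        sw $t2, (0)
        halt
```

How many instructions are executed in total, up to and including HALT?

36

$t7=7
$t2=3
$t4=3
$t6=0
$t7=M[0]=23
$t2=3-23=-20
$t7=M[0]=23
$t2=(-20)^23=-5
$t2=M[0]=23
$t7=23|23=23
$t6=0+4=4
$t4=3-1=2
cmp $t4, 0  (cmp 2,0)
bne L2: taken
$t7=M[4]=29
$t2=23-29=-6
$t7=M[4]=29
$t2=(-6)^29=-25
$t2=M[4]=29
$t7=29|29=29
$t6=4+4=8
$t4=2-1=1
cmp $t4, 0  (cmp 1,0)
bne L2: taken
$t7=M[8]=30
$t2=29-30=-1
$t7=M[8]=30
$t2=(-1)^30=-31
$t2=M[8]=30
$t7=30|30=30
$t6=8+4=12
$t4=1-1=0
cmp $t4, 0  (cmp 0,0)
bne L2: not taken
sw $t2, (0) → M[0]=30
halt.
Total executed instructions: 36.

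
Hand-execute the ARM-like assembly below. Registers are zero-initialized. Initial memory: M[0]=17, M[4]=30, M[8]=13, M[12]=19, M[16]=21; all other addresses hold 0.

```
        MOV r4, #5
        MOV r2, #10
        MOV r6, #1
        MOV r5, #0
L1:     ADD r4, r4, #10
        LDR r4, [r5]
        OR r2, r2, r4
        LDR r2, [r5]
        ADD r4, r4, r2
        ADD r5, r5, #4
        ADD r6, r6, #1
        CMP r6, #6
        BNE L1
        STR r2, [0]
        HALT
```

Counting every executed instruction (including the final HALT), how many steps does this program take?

MOV r4, #5 → r4=5
MOV r2, #10 → r2=10
MOV r6, #1 → r6=1
MOV r5, #0 → r5=0
ADD r4, r4, #10 → r4=5+10=15
LDR r4, [r5] → r4=M[0]=17
OR r2, r2, r4 → r2=10|17=27
LDR r2, [r5] → r2=M[0]=17
ADD r4, r4, r2 → r4=17+17=34
ADD r5, r5, #4 → r5=0+4=4
ADD r6, r6, #1 → r6=1+1=2
CMP r6, #6  (cmp 2,6)
BNE L1: taken
ADD r4, r4, #10 → r4=34+10=44
LDR r4, [r5] → r4=M[4]=30
OR r2, r2, r4 → r2=17|30=31
LDR r2, [r5] → r2=M[4]=30
ADD r4, r4, r2 → r4=30+30=60
ADD r5, r5, #4 → r5=4+4=8
ADD r6, r6, #1 → r6=2+1=3
CMP r6, #6  (cmp 3,6)
BNE L1: taken
ADD r4, r4, #10 → r4=60+10=70
LDR r4, [r5] → r4=M[8]=13
OR r2, r2, r4 → r2=30|13=31
LDR r2, [r5] → r2=M[8]=13
ADD r4, r4, r2 → r4=13+13=26
ADD r5, r5, #4 → r5=8+4=12
ADD r6, r6, #1 → r6=3+1=4
CMP r6, #6  (cmp 4,6)
BNE L1: taken
ADD r4, r4, #10 → r4=26+10=36
LDR r4, [r5] → r4=M[12]=19
OR r2, r2, r4 → r2=13|19=31
LDR r2, [r5] → r2=M[12]=19
ADD r4, r4, r2 → r4=19+19=38
ADD r5, r5, #4 → r5=12+4=16
ADD r6, r6, #1 → r6=4+1=5
CMP r6, #6  (cmp 5,6)
BNE L1: taken
ADD r4, r4, #10 → r4=38+10=48
LDR r4, [r5] → r4=M[16]=21
OR r2, r2, r4 → r2=19|21=23
LDR r2, [r5] → r2=M[16]=21
ADD r4, r4, r2 → r4=21+21=42
ADD r5, r5, #4 → r5=16+4=20
ADD r6, r6, #1 → r6=5+1=6
CMP r6, #6  (cmp 6,6)
BNE L1: not taken
STR r2, [0] → M[0]=21
halt.
Total executed instructions: 51.

51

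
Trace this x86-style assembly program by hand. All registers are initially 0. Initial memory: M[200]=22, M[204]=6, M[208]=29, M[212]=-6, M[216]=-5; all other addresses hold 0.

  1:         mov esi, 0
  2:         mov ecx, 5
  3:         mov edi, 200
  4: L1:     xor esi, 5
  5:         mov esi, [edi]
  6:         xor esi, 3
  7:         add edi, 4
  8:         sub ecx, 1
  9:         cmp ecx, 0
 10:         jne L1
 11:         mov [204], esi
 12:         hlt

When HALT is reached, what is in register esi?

mov esi, 0 → esi=0
mov ecx, 5 → ecx=5
mov edi, 200 → edi=200
xor esi, 5 → esi=0^5=5
mov esi, [edi] → esi=M[200]=22
xor esi, 3 → esi=22^3=21
add edi, 4 → edi=200+4=204
sub ecx, 1 → ecx=5-1=4
cmp ecx, 0  (cmp 4,0)
jne L1: taken
xor esi, 5 → esi=21^5=16
mov esi, [edi] → esi=M[204]=6
xor esi, 3 → esi=6^3=5
add edi, 4 → edi=204+4=208
sub ecx, 1 → ecx=4-1=3
cmp ecx, 0  (cmp 3,0)
jne L1: taken
xor esi, 5 → esi=5^5=0
mov esi, [edi] → esi=M[208]=29
xor esi, 3 → esi=29^3=30
add edi, 4 → edi=208+4=212
sub ecx, 1 → ecx=3-1=2
cmp ecx, 0  (cmp 2,0)
jne L1: taken
xor esi, 5 → esi=30^5=27
mov esi, [edi] → esi=M[212]=-6
xor esi, 3 → esi=(-6)^3=-7
add edi, 4 → edi=212+4=216
sub ecx, 1 → ecx=2-1=1
cmp ecx, 0  (cmp 1,0)
jne L1: taken
xor esi, 5 → esi=(-7)^5=-4
mov esi, [edi] → esi=M[216]=-5
xor esi, 3 → esi=(-5)^3=-8
add edi, 4 → edi=216+4=220
sub ecx, 1 → ecx=1-1=0
cmp ecx, 0  (cmp 0,0)
jne L1: not taken
mov [204], esi → M[204]=-8
halt.

-8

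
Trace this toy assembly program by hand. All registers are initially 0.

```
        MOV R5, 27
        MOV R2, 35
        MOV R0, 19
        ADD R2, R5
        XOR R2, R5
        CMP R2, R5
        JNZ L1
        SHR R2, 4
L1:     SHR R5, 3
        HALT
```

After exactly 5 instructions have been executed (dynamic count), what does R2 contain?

37

after MOV R5, 27: R5=27
after MOV R2, 35: R2=35
after MOV R0, 19: R0=19
after ADD R2, R5: R2=35+27=62
after XOR R2, R5: R2=62^27=37
After step 5: R2 = 37.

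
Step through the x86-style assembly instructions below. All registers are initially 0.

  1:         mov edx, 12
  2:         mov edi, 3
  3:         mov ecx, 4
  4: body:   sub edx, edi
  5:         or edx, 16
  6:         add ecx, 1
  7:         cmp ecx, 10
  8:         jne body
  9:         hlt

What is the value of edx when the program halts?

26

after mov edx, 12: edx=12
after mov edi, 3: edi=3
after mov ecx, 4: ecx=4
after sub edx, edi: edx=12-3=9
after or edx, 16: edx=9|16=25
after add ecx, 1: ecx=4+1=5
cmp ecx, 10  (cmp 5,10)
jne body: taken
after sub edx, edi: edx=25-3=22
after or edx, 16: edx=22|16=22
after add ecx, 1: ecx=5+1=6
cmp ecx, 10  (cmp 6,10)
jne body: taken
after sub edx, edi: edx=22-3=19
after or edx, 16: edx=19|16=19
after add ecx, 1: ecx=6+1=7
cmp ecx, 10  (cmp 7,10)
jne body: taken
after sub edx, edi: edx=19-3=16
after or edx, 16: edx=16|16=16
after add ecx, 1: ecx=7+1=8
cmp ecx, 10  (cmp 8,10)
jne body: taken
after sub edx, edi: edx=16-3=13
after or edx, 16: edx=13|16=29
after add ecx, 1: ecx=8+1=9
cmp ecx, 10  (cmp 9,10)
jne body: taken
after sub edx, edi: edx=29-3=26
after or edx, 16: edx=26|16=26
after add ecx, 1: ecx=9+1=10
cmp ecx, 10  (cmp 10,10)
jne body: not taken
halt.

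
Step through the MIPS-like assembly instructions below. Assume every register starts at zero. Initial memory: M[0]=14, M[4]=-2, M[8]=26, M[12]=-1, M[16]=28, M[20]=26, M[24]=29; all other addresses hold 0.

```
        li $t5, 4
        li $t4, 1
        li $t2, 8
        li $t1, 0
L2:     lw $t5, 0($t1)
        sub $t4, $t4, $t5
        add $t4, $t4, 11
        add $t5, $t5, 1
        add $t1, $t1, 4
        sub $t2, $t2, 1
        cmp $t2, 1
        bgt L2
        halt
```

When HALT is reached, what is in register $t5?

30

after li $t5, 4: $t5=4
after li $t4, 1: $t4=1
after li $t2, 8: $t2=8
after li $t1, 0: $t1=0
after lw $t5, 0($t1): $t5=M[0]=14
after sub $t4, $t4, $t5: $t4=1-14=-13
after add $t4, $t4, 11: $t4=(-13)+11=-2
after add $t5, $t5, 1: $t5=14+1=15
after add $t1, $t1, 4: $t1=0+4=4
after sub $t2, $t2, 1: $t2=8-1=7
cmp $t2, 1  (cmp 7,1)
bgt L2: taken
after lw $t5, 0($t1): $t5=M[4]=-2
after sub $t4, $t4, $t5: $t4=(-2)-(-2)=0
after add $t4, $t4, 11: $t4=0+11=11
after add $t5, $t5, 1: $t5=(-2)+1=-1
after add $t1, $t1, 4: $t1=4+4=8
after sub $t2, $t2, 1: $t2=7-1=6
cmp $t2, 1  (cmp 6,1)
bgt L2: taken
after lw $t5, 0($t1): $t5=M[8]=26
after sub $t4, $t4, $t5: $t4=11-26=-15
after add $t4, $t4, 11: $t4=(-15)+11=-4
after add $t5, $t5, 1: $t5=26+1=27
after add $t1, $t1, 4: $t1=8+4=12
after sub $t2, $t2, 1: $t2=6-1=5
cmp $t2, 1  (cmp 5,1)
bgt L2: taken
after lw $t5, 0($t1): $t5=M[12]=-1
after sub $t4, $t4, $t5: $t4=(-4)-(-1)=-3
after add $t4, $t4, 11: $t4=(-3)+11=8
after add $t5, $t5, 1: $t5=(-1)+1=0
after add $t1, $t1, 4: $t1=12+4=16
after sub $t2, $t2, 1: $t2=5-1=4
cmp $t2, 1  (cmp 4,1)
bgt L2: taken
after lw $t5, 0($t1): $t5=M[16]=28
after sub $t4, $t4, $t5: $t4=8-28=-20
after add $t4, $t4, 11: $t4=(-20)+11=-9
after add $t5, $t5, 1: $t5=28+1=29
after add $t1, $t1, 4: $t1=16+4=20
after sub $t2, $t2, 1: $t2=4-1=3
cmp $t2, 1  (cmp 3,1)
bgt L2: taken
after lw $t5, 0($t1): $t5=M[20]=26
after sub $t4, $t4, $t5: $t4=(-9)-26=-35
after add $t4, $t4, 11: $t4=(-35)+11=-24
after add $t5, $t5, 1: $t5=26+1=27
after add $t1, $t1, 4: $t1=20+4=24
after sub $t2, $t2, 1: $t2=3-1=2
cmp $t2, 1  (cmp 2,1)
bgt L2: taken
after lw $t5, 0($t1): $t5=M[24]=29
after sub $t4, $t4, $t5: $t4=(-24)-29=-53
after add $t4, $t4, 11: $t4=(-53)+11=-42
after add $t5, $t5, 1: $t5=29+1=30
after add $t1, $t1, 4: $t1=24+4=28
after sub $t2, $t2, 1: $t2=2-1=1
cmp $t2, 1  (cmp 1,1)
bgt L2: not taken
halt.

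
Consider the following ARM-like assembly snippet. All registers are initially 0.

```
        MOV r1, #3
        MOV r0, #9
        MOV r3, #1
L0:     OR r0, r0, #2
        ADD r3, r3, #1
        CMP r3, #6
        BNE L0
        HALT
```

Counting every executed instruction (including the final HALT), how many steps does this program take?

24

MOV r1, #3 → r1=3
MOV r0, #9 → r0=9
MOV r3, #1 → r3=1
OR r0, r0, #2 → r0=9|2=11
ADD r3, r3, #1 → r3=1+1=2
CMP r3, #6  (cmp 2,6)
BNE L0: taken
OR r0, r0, #2 → r0=11|2=11
ADD r3, r3, #1 → r3=2+1=3
CMP r3, #6  (cmp 3,6)
BNE L0: taken
OR r0, r0, #2 → r0=11|2=11
ADD r3, r3, #1 → r3=3+1=4
CMP r3, #6  (cmp 4,6)
BNE L0: taken
OR r0, r0, #2 → r0=11|2=11
ADD r3, r3, #1 → r3=4+1=5
CMP r3, #6  (cmp 5,6)
BNE L0: taken
OR r0, r0, #2 → r0=11|2=11
ADD r3, r3, #1 → r3=5+1=6
CMP r3, #6  (cmp 6,6)
BNE L0: not taken
halt.
Total executed instructions: 24.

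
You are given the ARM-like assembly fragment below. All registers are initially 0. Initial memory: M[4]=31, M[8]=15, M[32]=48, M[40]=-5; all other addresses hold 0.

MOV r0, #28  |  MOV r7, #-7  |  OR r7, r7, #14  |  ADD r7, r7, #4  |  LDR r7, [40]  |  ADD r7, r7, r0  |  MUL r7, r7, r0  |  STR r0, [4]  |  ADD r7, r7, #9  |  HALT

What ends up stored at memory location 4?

after MOV r0, #28: r0=28
after MOV r7, #-7: r7=-7
after OR r7, r7, #14: r7=(-7)|14=-1
after ADD r7, r7, #4: r7=(-1)+4=3
after LDR r7, [40]: r7=M[40]=-5
after ADD r7, r7, r0: r7=(-5)+28=23
after MUL r7, r7, r0: r7=23*28=644
STR r0, [4] → M[4]=28
after ADD r7, r7, #9: r7=644+9=653
halt.

28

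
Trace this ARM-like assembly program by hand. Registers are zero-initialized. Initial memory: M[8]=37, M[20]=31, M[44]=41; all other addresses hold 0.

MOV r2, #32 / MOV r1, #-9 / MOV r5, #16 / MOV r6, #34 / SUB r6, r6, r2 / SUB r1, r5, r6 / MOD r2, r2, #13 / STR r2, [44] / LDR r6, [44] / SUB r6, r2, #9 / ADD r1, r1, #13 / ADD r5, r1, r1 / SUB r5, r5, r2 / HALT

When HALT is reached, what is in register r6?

-3

after MOV r2, #32: r2=32
after MOV r1, #-9: r1=-9
after MOV r5, #16: r5=16
after MOV r6, #34: r6=34
after SUB r6, r6, r2: r6=34-32=2
after SUB r1, r5, r6: r1=16-2=14
after MOD r2, r2, #13: r2=32%13=6
STR r2, [44] → M[44]=6
after LDR r6, [44]: r6=M[44]=6
after SUB r6, r2, #9: r6=6-9=-3
after ADD r1, r1, #13: r1=14+13=27
after ADD r5, r1, r1: r5=27+27=54
after SUB r5, r5, r2: r5=54-6=48
halt.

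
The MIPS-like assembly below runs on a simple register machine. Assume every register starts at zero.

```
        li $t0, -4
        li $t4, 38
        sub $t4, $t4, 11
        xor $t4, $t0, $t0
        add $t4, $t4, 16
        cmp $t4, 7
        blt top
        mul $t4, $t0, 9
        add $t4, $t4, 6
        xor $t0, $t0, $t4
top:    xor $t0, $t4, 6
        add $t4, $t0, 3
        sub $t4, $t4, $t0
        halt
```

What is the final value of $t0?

-28

$t0=-4
$t4=38
$t4=38-11=27
$t4=(-4)^(-4)=0
$t4=0+16=16
cmp $t4, 7  (cmp 16,7)
blt top: not taken
$t4=(-4)*9=-36
$t4=(-36)+6=-30
$t0=(-4)^(-30)=30
$t0=(-30)^6=-28
$t4=(-28)+3=-25
$t4=(-25)-(-28)=3
halt.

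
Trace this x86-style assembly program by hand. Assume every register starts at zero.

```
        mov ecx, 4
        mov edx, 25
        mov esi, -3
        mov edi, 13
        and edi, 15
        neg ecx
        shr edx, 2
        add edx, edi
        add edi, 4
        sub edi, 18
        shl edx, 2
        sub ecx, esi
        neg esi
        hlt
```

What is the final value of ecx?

after mov ecx, 4: ecx=4
after mov edx, 25: edx=25
after mov esi, -3: esi=-3
after mov edi, 13: edi=13
after and edi, 15: edi=13&15=13
after neg ecx: ecx=-(4)=-4
after shr edx, 2: edx=25>>2=6
after add edx, edi: edx=6+13=19
after add edi, 4: edi=13+4=17
after sub edi, 18: edi=17-18=-1
after shl edx, 2: edx=19<<2=76
after sub ecx, esi: ecx=(-4)-(-3)=-1
after neg esi: esi=-(-3)=3
halt.

-1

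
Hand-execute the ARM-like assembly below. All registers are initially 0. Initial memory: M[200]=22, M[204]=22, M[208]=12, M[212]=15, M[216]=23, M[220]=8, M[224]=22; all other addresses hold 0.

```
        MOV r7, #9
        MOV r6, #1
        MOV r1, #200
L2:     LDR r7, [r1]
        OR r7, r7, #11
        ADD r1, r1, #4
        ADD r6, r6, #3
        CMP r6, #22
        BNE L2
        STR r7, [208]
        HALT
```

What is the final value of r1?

228

MOV r7, #9 → r7=9
MOV r6, #1 → r6=1
MOV r1, #200 → r1=200
LDR r7, [r1] → r7=M[200]=22
OR r7, r7, #11 → r7=22|11=31
ADD r1, r1, #4 → r1=200+4=204
ADD r6, r6, #3 → r6=1+3=4
CMP r6, #22  (cmp 4,22)
BNE L2: taken
LDR r7, [r1] → r7=M[204]=22
OR r7, r7, #11 → r7=22|11=31
ADD r1, r1, #4 → r1=204+4=208
ADD r6, r6, #3 → r6=4+3=7
CMP r6, #22  (cmp 7,22)
BNE L2: taken
LDR r7, [r1] → r7=M[208]=12
OR r7, r7, #11 → r7=12|11=15
ADD r1, r1, #4 → r1=208+4=212
ADD r6, r6, #3 → r6=7+3=10
CMP r6, #22  (cmp 10,22)
BNE L2: taken
LDR r7, [r1] → r7=M[212]=15
OR r7, r7, #11 → r7=15|11=15
ADD r1, r1, #4 → r1=212+4=216
ADD r6, r6, #3 → r6=10+3=13
CMP r6, #22  (cmp 13,22)
BNE L2: taken
LDR r7, [r1] → r7=M[216]=23
OR r7, r7, #11 → r7=23|11=31
ADD r1, r1, #4 → r1=216+4=220
ADD r6, r6, #3 → r6=13+3=16
CMP r6, #22  (cmp 16,22)
BNE L2: taken
LDR r7, [r1] → r7=M[220]=8
OR r7, r7, #11 → r7=8|11=11
ADD r1, r1, #4 → r1=220+4=224
ADD r6, r6, #3 → r6=16+3=19
CMP r6, #22  (cmp 19,22)
BNE L2: taken
LDR r7, [r1] → r7=M[224]=22
OR r7, r7, #11 → r7=22|11=31
ADD r1, r1, #4 → r1=224+4=228
ADD r6, r6, #3 → r6=19+3=22
CMP r6, #22  (cmp 22,22)
BNE L2: not taken
STR r7, [208] → M[208]=31
halt.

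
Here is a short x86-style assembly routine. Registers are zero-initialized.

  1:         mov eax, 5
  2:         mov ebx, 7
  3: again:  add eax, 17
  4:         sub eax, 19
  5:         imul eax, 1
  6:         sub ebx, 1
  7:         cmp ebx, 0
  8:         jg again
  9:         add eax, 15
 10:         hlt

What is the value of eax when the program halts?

after mov eax, 5: eax=5
after mov ebx, 7: ebx=7
after add eax, 17: eax=5+17=22
after sub eax, 19: eax=22-19=3
after imul eax, 1: eax=3*1=3
after sub ebx, 1: ebx=7-1=6
cmp ebx, 0  (cmp 6,0)
jg again: taken
after add eax, 17: eax=3+17=20
after sub eax, 19: eax=20-19=1
after imul eax, 1: eax=1*1=1
after sub ebx, 1: ebx=6-1=5
cmp ebx, 0  (cmp 5,0)
jg again: taken
after add eax, 17: eax=1+17=18
after sub eax, 19: eax=18-19=-1
after imul eax, 1: eax=(-1)*1=-1
after sub ebx, 1: ebx=5-1=4
cmp ebx, 0  (cmp 4,0)
jg again: taken
after add eax, 17: eax=(-1)+17=16
after sub eax, 19: eax=16-19=-3
after imul eax, 1: eax=(-3)*1=-3
after sub ebx, 1: ebx=4-1=3
cmp ebx, 0  (cmp 3,0)
jg again: taken
after add eax, 17: eax=(-3)+17=14
after sub eax, 19: eax=14-19=-5
after imul eax, 1: eax=(-5)*1=-5
after sub ebx, 1: ebx=3-1=2
cmp ebx, 0  (cmp 2,0)
jg again: taken
after add eax, 17: eax=(-5)+17=12
after sub eax, 19: eax=12-19=-7
after imul eax, 1: eax=(-7)*1=-7
after sub ebx, 1: ebx=2-1=1
cmp ebx, 0  (cmp 1,0)
jg again: taken
after add eax, 17: eax=(-7)+17=10
after sub eax, 19: eax=10-19=-9
after imul eax, 1: eax=(-9)*1=-9
after sub ebx, 1: ebx=1-1=0
cmp ebx, 0  (cmp 0,0)
jg again: not taken
after add eax, 15: eax=(-9)+15=6
halt.

6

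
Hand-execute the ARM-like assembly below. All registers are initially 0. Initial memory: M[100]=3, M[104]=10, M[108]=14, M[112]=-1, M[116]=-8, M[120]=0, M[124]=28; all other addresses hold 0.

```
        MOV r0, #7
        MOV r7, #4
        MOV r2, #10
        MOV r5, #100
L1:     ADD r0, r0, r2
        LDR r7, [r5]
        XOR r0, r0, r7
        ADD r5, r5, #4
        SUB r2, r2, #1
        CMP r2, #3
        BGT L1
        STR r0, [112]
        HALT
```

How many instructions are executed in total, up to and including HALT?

55

r0=7
r7=4
r2=10
r5=100
r0=7+10=17
r7=M[100]=3
r0=17^3=18
r5=100+4=104
r2=10-1=9
CMP r2, #3  (cmp 9,3)
BGT L1: taken
r0=18+9=27
r7=M[104]=10
r0=27^10=17
r5=104+4=108
r2=9-1=8
CMP r2, #3  (cmp 8,3)
BGT L1: taken
r0=17+8=25
r7=M[108]=14
r0=25^14=23
r5=108+4=112
r2=8-1=7
CMP r2, #3  (cmp 7,3)
BGT L1: taken
r0=23+7=30
r7=M[112]=-1
r0=30^(-1)=-31
r5=112+4=116
r2=7-1=6
CMP r2, #3  (cmp 6,3)
BGT L1: taken
r0=(-31)+6=-25
r7=M[116]=-8
r0=(-25)^(-8)=31
r5=116+4=120
r2=6-1=5
CMP r2, #3  (cmp 5,3)
BGT L1: taken
r0=31+5=36
r7=M[120]=0
r0=36^0=36
r5=120+4=124
r2=5-1=4
CMP r2, #3  (cmp 4,3)
BGT L1: taken
r0=36+4=40
r7=M[124]=28
r0=40^28=52
r5=124+4=128
r2=4-1=3
CMP r2, #3  (cmp 3,3)
BGT L1: not taken
STR r0, [112] → M[112]=52
halt.
Total executed instructions: 55.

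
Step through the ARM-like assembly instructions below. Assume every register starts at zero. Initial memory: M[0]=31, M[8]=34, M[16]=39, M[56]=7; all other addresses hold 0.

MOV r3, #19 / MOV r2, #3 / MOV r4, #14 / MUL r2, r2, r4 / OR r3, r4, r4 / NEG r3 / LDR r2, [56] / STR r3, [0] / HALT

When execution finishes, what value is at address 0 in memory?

-14

r3=19
r2=3
r4=14
r2=3*14=42
r3=14|14=14
r3=-(14)=-14
r2=M[56]=7
STR r3, [0] → M[0]=-14
halt.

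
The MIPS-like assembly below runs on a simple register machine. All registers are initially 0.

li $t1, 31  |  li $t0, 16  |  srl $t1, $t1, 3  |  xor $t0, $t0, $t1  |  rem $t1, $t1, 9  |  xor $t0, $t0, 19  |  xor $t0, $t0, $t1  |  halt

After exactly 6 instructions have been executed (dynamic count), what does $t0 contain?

0

li $t1, 31 → $t1=31
li $t0, 16 → $t0=16
srl $t1, $t1, 3 → $t1=31>>3=3
xor $t0, $t0, $t1 → $t0=16^3=19
rem $t1, $t1, 9 → $t1=3%9=3
xor $t0, $t0, 19 → $t0=19^19=0
After step 6: $t0 = 0.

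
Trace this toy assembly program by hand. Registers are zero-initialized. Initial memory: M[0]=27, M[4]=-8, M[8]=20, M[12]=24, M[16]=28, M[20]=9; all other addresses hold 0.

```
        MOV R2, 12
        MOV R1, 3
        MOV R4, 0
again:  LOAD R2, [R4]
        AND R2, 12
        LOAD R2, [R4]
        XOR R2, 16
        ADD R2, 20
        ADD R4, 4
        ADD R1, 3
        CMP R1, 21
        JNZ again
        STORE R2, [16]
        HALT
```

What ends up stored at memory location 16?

after MOV R2, 12: R2=12
after MOV R1, 3: R1=3
after MOV R4, 0: R4=0
after LOAD R2, [R4]: R2=M[0]=27
after AND R2, 12: R2=27&12=8
after LOAD R2, [R4]: R2=M[0]=27
after XOR R2, 16: R2=27^16=11
after ADD R2, 20: R2=11+20=31
after ADD R4, 4: R4=0+4=4
after ADD R1, 3: R1=3+3=6
CMP R1, 21  (cmp 6,21)
JNZ again: taken
after LOAD R2, [R4]: R2=M[4]=-8
after AND R2, 12: R2=(-8)&12=8
after LOAD R2, [R4]: R2=M[4]=-8
after XOR R2, 16: R2=(-8)^16=-24
after ADD R2, 20: R2=(-24)+20=-4
after ADD R4, 4: R4=4+4=8
after ADD R1, 3: R1=6+3=9
CMP R1, 21  (cmp 9,21)
JNZ again: taken
after LOAD R2, [R4]: R2=M[8]=20
after AND R2, 12: R2=20&12=4
after LOAD R2, [R4]: R2=M[8]=20
after XOR R2, 16: R2=20^16=4
after ADD R2, 20: R2=4+20=24
after ADD R4, 4: R4=8+4=12
after ADD R1, 3: R1=9+3=12
CMP R1, 21  (cmp 12,21)
JNZ again: taken
after LOAD R2, [R4]: R2=M[12]=24
after AND R2, 12: R2=24&12=8
after LOAD R2, [R4]: R2=M[12]=24
after XOR R2, 16: R2=24^16=8
after ADD R2, 20: R2=8+20=28
after ADD R4, 4: R4=12+4=16
after ADD R1, 3: R1=12+3=15
CMP R1, 21  (cmp 15,21)
JNZ again: taken
after LOAD R2, [R4]: R2=M[16]=28
after AND R2, 12: R2=28&12=12
after LOAD R2, [R4]: R2=M[16]=28
after XOR R2, 16: R2=28^16=12
after ADD R2, 20: R2=12+20=32
after ADD R4, 4: R4=16+4=20
after ADD R1, 3: R1=15+3=18
CMP R1, 21  (cmp 18,21)
JNZ again: taken
after LOAD R2, [R4]: R2=M[20]=9
after AND R2, 12: R2=9&12=8
after LOAD R2, [R4]: R2=M[20]=9
after XOR R2, 16: R2=9^16=25
after ADD R2, 20: R2=25+20=45
after ADD R4, 4: R4=20+4=24
after ADD R1, 3: R1=18+3=21
CMP R1, 21  (cmp 21,21)
JNZ again: not taken
STORE R2, [16] → M[16]=45
halt.

45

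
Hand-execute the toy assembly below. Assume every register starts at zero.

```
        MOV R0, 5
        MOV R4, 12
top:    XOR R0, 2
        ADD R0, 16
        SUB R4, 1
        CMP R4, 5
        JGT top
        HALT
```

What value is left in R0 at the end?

119

after MOV R0, 5: R0=5
after MOV R4, 12: R4=12
after XOR R0, 2: R0=5^2=7
after ADD R0, 16: R0=7+16=23
after SUB R4, 1: R4=12-1=11
CMP R4, 5  (cmp 11,5)
JGT top: taken
after XOR R0, 2: R0=23^2=21
after ADD R0, 16: R0=21+16=37
after SUB R4, 1: R4=11-1=10
CMP R4, 5  (cmp 10,5)
JGT top: taken
after XOR R0, 2: R0=37^2=39
after ADD R0, 16: R0=39+16=55
after SUB R4, 1: R4=10-1=9
CMP R4, 5  (cmp 9,5)
JGT top: taken
after XOR R0, 2: R0=55^2=53
after ADD R0, 16: R0=53+16=69
after SUB R4, 1: R4=9-1=8
CMP R4, 5  (cmp 8,5)
JGT top: taken
after XOR R0, 2: R0=69^2=71
after ADD R0, 16: R0=71+16=87
after SUB R4, 1: R4=8-1=7
CMP R4, 5  (cmp 7,5)
JGT top: taken
after XOR R0, 2: R0=87^2=85
after ADD R0, 16: R0=85+16=101
after SUB R4, 1: R4=7-1=6
CMP R4, 5  (cmp 6,5)
JGT top: taken
after XOR R0, 2: R0=101^2=103
after ADD R0, 16: R0=103+16=119
after SUB R4, 1: R4=6-1=5
CMP R4, 5  (cmp 5,5)
JGT top: not taken
halt.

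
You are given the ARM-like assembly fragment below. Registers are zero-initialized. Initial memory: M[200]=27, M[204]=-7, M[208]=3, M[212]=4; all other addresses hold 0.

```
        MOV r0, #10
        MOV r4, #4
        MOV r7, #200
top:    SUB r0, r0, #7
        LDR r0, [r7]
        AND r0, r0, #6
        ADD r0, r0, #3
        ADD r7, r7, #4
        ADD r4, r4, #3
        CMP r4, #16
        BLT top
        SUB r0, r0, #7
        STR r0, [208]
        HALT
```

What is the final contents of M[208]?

after MOV r0, #10: r0=10
after MOV r4, #4: r4=4
after MOV r7, #200: r7=200
after SUB r0, r0, #7: r0=10-7=3
after LDR r0, [r7]: r0=M[200]=27
after AND r0, r0, #6: r0=27&6=2
after ADD r0, r0, #3: r0=2+3=5
after ADD r7, r7, #4: r7=200+4=204
after ADD r4, r4, #3: r4=4+3=7
CMP r4, #16  (cmp 7,16)
BLT top: taken
after SUB r0, r0, #7: r0=5-7=-2
after LDR r0, [r7]: r0=M[204]=-7
after AND r0, r0, #6: r0=(-7)&6=0
after ADD r0, r0, #3: r0=0+3=3
after ADD r7, r7, #4: r7=204+4=208
after ADD r4, r4, #3: r4=7+3=10
CMP r4, #16  (cmp 10,16)
BLT top: taken
after SUB r0, r0, #7: r0=3-7=-4
after LDR r0, [r7]: r0=M[208]=3
after AND r0, r0, #6: r0=3&6=2
after ADD r0, r0, #3: r0=2+3=5
after ADD r7, r7, #4: r7=208+4=212
after ADD r4, r4, #3: r4=10+3=13
CMP r4, #16  (cmp 13,16)
BLT top: taken
after SUB r0, r0, #7: r0=5-7=-2
after LDR r0, [r7]: r0=M[212]=4
after AND r0, r0, #6: r0=4&6=4
after ADD r0, r0, #3: r0=4+3=7
after ADD r7, r7, #4: r7=212+4=216
after ADD r4, r4, #3: r4=13+3=16
CMP r4, #16  (cmp 16,16)
BLT top: not taken
after SUB r0, r0, #7: r0=7-7=0
STR r0, [208] → M[208]=0
halt.

0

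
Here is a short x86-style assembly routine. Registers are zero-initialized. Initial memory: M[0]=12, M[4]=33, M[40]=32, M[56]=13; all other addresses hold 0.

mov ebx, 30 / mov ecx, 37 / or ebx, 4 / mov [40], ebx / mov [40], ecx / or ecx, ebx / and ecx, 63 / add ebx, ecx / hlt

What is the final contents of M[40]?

37

mov ebx, 30 → ebx=30
mov ecx, 37 → ecx=37
or ebx, 4 → ebx=30|4=30
mov [40], ebx → M[40]=30
mov [40], ecx → M[40]=37
or ecx, ebx → ecx=37|30=63
and ecx, 63 → ecx=63&63=63
add ebx, ecx → ebx=30+63=93
halt.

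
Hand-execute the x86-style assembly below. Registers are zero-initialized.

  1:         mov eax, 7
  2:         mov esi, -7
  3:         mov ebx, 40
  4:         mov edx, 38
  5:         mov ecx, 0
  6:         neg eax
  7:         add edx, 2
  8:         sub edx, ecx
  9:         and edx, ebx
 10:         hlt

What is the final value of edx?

40

mov eax, 7 → eax=7
mov esi, -7 → esi=-7
mov ebx, 40 → ebx=40
mov edx, 38 → edx=38
mov ecx, 0 → ecx=0
neg eax → eax=-(7)=-7
add edx, 2 → edx=38+2=40
sub edx, ecx → edx=40-0=40
and edx, ebx → edx=40&40=40
halt.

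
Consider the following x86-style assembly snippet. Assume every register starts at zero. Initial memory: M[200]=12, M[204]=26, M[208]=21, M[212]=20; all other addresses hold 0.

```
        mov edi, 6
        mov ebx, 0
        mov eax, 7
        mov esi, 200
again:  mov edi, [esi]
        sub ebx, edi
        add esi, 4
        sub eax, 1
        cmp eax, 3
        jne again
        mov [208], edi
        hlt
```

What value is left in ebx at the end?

-79

after mov edi, 6: edi=6
after mov ebx, 0: ebx=0
after mov eax, 7: eax=7
after mov esi, 200: esi=200
after mov edi, [esi]: edi=M[200]=12
after sub ebx, edi: ebx=0-12=-12
after add esi, 4: esi=200+4=204
after sub eax, 1: eax=7-1=6
cmp eax, 3  (cmp 6,3)
jne again: taken
after mov edi, [esi]: edi=M[204]=26
after sub ebx, edi: ebx=(-12)-26=-38
after add esi, 4: esi=204+4=208
after sub eax, 1: eax=6-1=5
cmp eax, 3  (cmp 5,3)
jne again: taken
after mov edi, [esi]: edi=M[208]=21
after sub ebx, edi: ebx=(-38)-21=-59
after add esi, 4: esi=208+4=212
after sub eax, 1: eax=5-1=4
cmp eax, 3  (cmp 4,3)
jne again: taken
after mov edi, [esi]: edi=M[212]=20
after sub ebx, edi: ebx=(-59)-20=-79
after add esi, 4: esi=212+4=216
after sub eax, 1: eax=4-1=3
cmp eax, 3  (cmp 3,3)
jne again: not taken
mov [208], edi → M[208]=20
halt.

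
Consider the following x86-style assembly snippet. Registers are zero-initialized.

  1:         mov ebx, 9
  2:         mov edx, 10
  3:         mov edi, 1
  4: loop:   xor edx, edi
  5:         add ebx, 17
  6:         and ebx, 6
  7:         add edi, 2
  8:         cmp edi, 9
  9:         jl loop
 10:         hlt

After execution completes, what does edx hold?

10

ebx=9
edx=10
edi=1
edx=10^1=11
ebx=9+17=26
ebx=26&6=2
edi=1+2=3
cmp edi, 9  (cmp 3,9)
jl loop: taken
edx=11^3=8
ebx=2+17=19
ebx=19&6=2
edi=3+2=5
cmp edi, 9  (cmp 5,9)
jl loop: taken
edx=8^5=13
ebx=2+17=19
ebx=19&6=2
edi=5+2=7
cmp edi, 9  (cmp 7,9)
jl loop: taken
edx=13^7=10
ebx=2+17=19
ebx=19&6=2
edi=7+2=9
cmp edi, 9  (cmp 9,9)
jl loop: not taken
halt.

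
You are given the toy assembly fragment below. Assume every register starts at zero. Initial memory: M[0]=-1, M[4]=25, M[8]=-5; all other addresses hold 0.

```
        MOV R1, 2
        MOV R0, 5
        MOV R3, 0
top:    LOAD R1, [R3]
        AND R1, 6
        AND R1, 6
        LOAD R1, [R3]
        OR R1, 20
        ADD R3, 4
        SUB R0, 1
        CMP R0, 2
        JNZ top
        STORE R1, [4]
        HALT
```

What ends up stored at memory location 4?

after MOV R1, 2: R1=2
after MOV R0, 5: R0=5
after MOV R3, 0: R3=0
after LOAD R1, [R3]: R1=M[0]=-1
after AND R1, 6: R1=(-1)&6=6
after AND R1, 6: R1=6&6=6
after LOAD R1, [R3]: R1=M[0]=-1
after OR R1, 20: R1=(-1)|20=-1
after ADD R3, 4: R3=0+4=4
after SUB R0, 1: R0=5-1=4
CMP R0, 2  (cmp 4,2)
JNZ top: taken
after LOAD R1, [R3]: R1=M[4]=25
after AND R1, 6: R1=25&6=0
after AND R1, 6: R1=0&6=0
after LOAD R1, [R3]: R1=M[4]=25
after OR R1, 20: R1=25|20=29
after ADD R3, 4: R3=4+4=8
after SUB R0, 1: R0=4-1=3
CMP R0, 2  (cmp 3,2)
JNZ top: taken
after LOAD R1, [R3]: R1=M[8]=-5
after AND R1, 6: R1=(-5)&6=2
after AND R1, 6: R1=2&6=2
after LOAD R1, [R3]: R1=M[8]=-5
after OR R1, 20: R1=(-5)|20=-1
after ADD R3, 4: R3=8+4=12
after SUB R0, 1: R0=3-1=2
CMP R0, 2  (cmp 2,2)
JNZ top: not taken
STORE R1, [4] → M[4]=-1
halt.

-1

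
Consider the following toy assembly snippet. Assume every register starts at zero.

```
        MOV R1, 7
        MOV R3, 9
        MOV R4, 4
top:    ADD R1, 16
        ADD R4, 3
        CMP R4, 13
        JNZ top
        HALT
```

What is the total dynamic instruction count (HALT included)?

after MOV R1, 7: R1=7
after MOV R3, 9: R3=9
after MOV R4, 4: R4=4
after ADD R1, 16: R1=7+16=23
after ADD R4, 3: R4=4+3=7
CMP R4, 13  (cmp 7,13)
JNZ top: taken
after ADD R1, 16: R1=23+16=39
after ADD R4, 3: R4=7+3=10
CMP R4, 13  (cmp 10,13)
JNZ top: taken
after ADD R1, 16: R1=39+16=55
after ADD R4, 3: R4=10+3=13
CMP R4, 13  (cmp 13,13)
JNZ top: not taken
halt.
Total executed instructions: 16.

16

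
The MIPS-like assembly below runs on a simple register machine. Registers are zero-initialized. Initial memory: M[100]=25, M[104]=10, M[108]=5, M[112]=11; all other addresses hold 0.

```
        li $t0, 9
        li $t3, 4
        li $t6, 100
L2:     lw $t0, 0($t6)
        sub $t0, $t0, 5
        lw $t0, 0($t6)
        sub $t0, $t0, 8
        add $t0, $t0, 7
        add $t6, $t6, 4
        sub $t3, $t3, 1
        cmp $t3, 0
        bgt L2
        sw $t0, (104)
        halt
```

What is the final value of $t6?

116

li $t0, 9 → $t0=9
li $t3, 4 → $t3=4
li $t6, 100 → $t6=100
lw $t0, 0($t6) → $t0=M[100]=25
sub $t0, $t0, 5 → $t0=25-5=20
lw $t0, 0($t6) → $t0=M[100]=25
sub $t0, $t0, 8 → $t0=25-8=17
add $t0, $t0, 7 → $t0=17+7=24
add $t6, $t6, 4 → $t6=100+4=104
sub $t3, $t3, 1 → $t3=4-1=3
cmp $t3, 0  (cmp 3,0)
bgt L2: taken
lw $t0, 0($t6) → $t0=M[104]=10
sub $t0, $t0, 5 → $t0=10-5=5
lw $t0, 0($t6) → $t0=M[104]=10
sub $t0, $t0, 8 → $t0=10-8=2
add $t0, $t0, 7 → $t0=2+7=9
add $t6, $t6, 4 → $t6=104+4=108
sub $t3, $t3, 1 → $t3=3-1=2
cmp $t3, 0  (cmp 2,0)
bgt L2: taken
lw $t0, 0($t6) → $t0=M[108]=5
sub $t0, $t0, 5 → $t0=5-5=0
lw $t0, 0($t6) → $t0=M[108]=5
sub $t0, $t0, 8 → $t0=5-8=-3
add $t0, $t0, 7 → $t0=(-3)+7=4
add $t6, $t6, 4 → $t6=108+4=112
sub $t3, $t3, 1 → $t3=2-1=1
cmp $t3, 0  (cmp 1,0)
bgt L2: taken
lw $t0, 0($t6) → $t0=M[112]=11
sub $t0, $t0, 5 → $t0=11-5=6
lw $t0, 0($t6) → $t0=M[112]=11
sub $t0, $t0, 8 → $t0=11-8=3
add $t0, $t0, 7 → $t0=3+7=10
add $t6, $t6, 4 → $t6=112+4=116
sub $t3, $t3, 1 → $t3=1-1=0
cmp $t3, 0  (cmp 0,0)
bgt L2: not taken
sw $t0, (104) → M[104]=10
halt.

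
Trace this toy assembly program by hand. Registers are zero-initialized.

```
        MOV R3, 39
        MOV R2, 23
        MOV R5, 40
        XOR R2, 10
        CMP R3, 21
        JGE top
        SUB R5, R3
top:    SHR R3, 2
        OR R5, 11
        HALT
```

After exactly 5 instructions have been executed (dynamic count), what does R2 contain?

29

MOV R3, 39 → R3=39
MOV R2, 23 → R2=23
MOV R5, 40 → R5=40
XOR R2, 10 → R2=23^10=29
CMP R3, 21  (cmp 39,21)
After step 5: R2 = 29.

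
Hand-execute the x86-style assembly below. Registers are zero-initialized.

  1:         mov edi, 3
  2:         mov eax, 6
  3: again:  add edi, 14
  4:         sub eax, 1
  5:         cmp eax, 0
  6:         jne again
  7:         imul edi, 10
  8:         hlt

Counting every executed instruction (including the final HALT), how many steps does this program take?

28

edi=3
eax=6
edi=3+14=17
eax=6-1=5
cmp eax, 0  (cmp 5,0)
jne again: taken
edi=17+14=31
eax=5-1=4
cmp eax, 0  (cmp 4,0)
jne again: taken
edi=31+14=45
eax=4-1=3
cmp eax, 0  (cmp 3,0)
jne again: taken
edi=45+14=59
eax=3-1=2
cmp eax, 0  (cmp 2,0)
jne again: taken
edi=59+14=73
eax=2-1=1
cmp eax, 0  (cmp 1,0)
jne again: taken
edi=73+14=87
eax=1-1=0
cmp eax, 0  (cmp 0,0)
jne again: not taken
edi=87*10=870
halt.
Total executed instructions: 28.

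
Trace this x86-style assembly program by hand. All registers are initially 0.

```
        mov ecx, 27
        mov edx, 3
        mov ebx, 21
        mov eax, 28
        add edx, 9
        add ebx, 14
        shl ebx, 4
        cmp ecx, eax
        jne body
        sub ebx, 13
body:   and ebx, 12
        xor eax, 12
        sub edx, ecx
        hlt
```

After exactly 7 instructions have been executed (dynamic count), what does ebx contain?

560

after mov ecx, 27: ecx=27
after mov edx, 3: edx=3
after mov ebx, 21: ebx=21
after mov eax, 28: eax=28
after add edx, 9: edx=3+9=12
after add ebx, 14: ebx=21+14=35
after shl ebx, 4: ebx=35<<4=560
After step 7: ebx = 560.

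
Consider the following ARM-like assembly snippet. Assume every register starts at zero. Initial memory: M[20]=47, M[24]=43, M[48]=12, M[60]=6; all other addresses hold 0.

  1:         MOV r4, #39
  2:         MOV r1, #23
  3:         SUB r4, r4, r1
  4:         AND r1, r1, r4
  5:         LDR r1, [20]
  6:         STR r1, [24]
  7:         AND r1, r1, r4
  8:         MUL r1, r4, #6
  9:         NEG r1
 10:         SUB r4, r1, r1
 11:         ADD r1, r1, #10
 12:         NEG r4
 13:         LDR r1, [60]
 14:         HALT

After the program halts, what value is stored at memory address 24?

47

r4=39
r1=23
r4=39-23=16
r1=23&16=16
r1=M[20]=47
STR r1, [24] → M[24]=47
r1=47&16=0
r1=16*6=96
r1=-(96)=-96
r4=(-96)-(-96)=0
r1=(-96)+10=-86
r4=-(0)=0
r1=M[60]=6
halt.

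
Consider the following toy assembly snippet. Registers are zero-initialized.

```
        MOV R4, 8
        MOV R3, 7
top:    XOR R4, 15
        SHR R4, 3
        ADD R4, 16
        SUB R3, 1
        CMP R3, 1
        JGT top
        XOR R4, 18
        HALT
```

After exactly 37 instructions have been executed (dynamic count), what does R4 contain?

19

after MOV R4, 8: R4=8
after MOV R3, 7: R3=7
after XOR R4, 15: R4=8^15=7
after SHR R4, 3: R4=7>>3=0
after ADD R4, 16: R4=0+16=16
after SUB R3, 1: R3=7-1=6
CMP R3, 1  (cmp 6,1)
JGT top: taken
after XOR R4, 15: R4=16^15=31
after SHR R4, 3: R4=31>>3=3
after ADD R4, 16: R4=3+16=19
after SUB R3, 1: R3=6-1=5
CMP R3, 1  (cmp 5,1)
JGT top: taken
after XOR R4, 15: R4=19^15=28
after SHR R4, 3: R4=28>>3=3
after ADD R4, 16: R4=3+16=19
after SUB R3, 1: R3=5-1=4
CMP R3, 1  (cmp 4,1)
JGT top: taken
after XOR R4, 15: R4=19^15=28
after SHR R4, 3: R4=28>>3=3
after ADD R4, 16: R4=3+16=19
after SUB R3, 1: R3=4-1=3
CMP R3, 1  (cmp 3,1)
JGT top: taken
after XOR R4, 15: R4=19^15=28
after SHR R4, 3: R4=28>>3=3
after ADD R4, 16: R4=3+16=19
after SUB R3, 1: R3=3-1=2
CMP R3, 1  (cmp 2,1)
JGT top: taken
after XOR R4, 15: R4=19^15=28
after SHR R4, 3: R4=28>>3=3
after ADD R4, 16: R4=3+16=19
after SUB R3, 1: R3=2-1=1
CMP R3, 1  (cmp 1,1)
After step 37: R4 = 19.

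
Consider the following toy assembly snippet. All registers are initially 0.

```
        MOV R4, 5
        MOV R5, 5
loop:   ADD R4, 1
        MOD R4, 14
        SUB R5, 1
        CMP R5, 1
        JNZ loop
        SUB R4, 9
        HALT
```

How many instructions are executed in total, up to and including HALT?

24

R4=5
R5=5
R4=5+1=6
R4=6%14=6
R5=5-1=4
CMP R5, 1  (cmp 4,1)
JNZ loop: taken
R4=6+1=7
R4=7%14=7
R5=4-1=3
CMP R5, 1  (cmp 3,1)
JNZ loop: taken
R4=7+1=8
R4=8%14=8
R5=3-1=2
CMP R5, 1  (cmp 2,1)
JNZ loop: taken
R4=8+1=9
R4=9%14=9
R5=2-1=1
CMP R5, 1  (cmp 1,1)
JNZ loop: not taken
R4=9-9=0
halt.
Total executed instructions: 24.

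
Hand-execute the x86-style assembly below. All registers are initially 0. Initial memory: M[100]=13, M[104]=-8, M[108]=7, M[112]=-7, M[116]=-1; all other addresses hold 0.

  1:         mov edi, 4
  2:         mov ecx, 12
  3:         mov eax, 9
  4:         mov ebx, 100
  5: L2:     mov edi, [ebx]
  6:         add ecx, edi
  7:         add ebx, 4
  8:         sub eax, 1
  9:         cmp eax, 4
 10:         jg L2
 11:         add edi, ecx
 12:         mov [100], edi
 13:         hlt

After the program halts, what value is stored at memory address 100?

after mov edi, 4: edi=4
after mov ecx, 12: ecx=12
after mov eax, 9: eax=9
after mov ebx, 100: ebx=100
after mov edi, [ebx]: edi=M[100]=13
after add ecx, edi: ecx=12+13=25
after add ebx, 4: ebx=100+4=104
after sub eax, 1: eax=9-1=8
cmp eax, 4  (cmp 8,4)
jg L2: taken
after mov edi, [ebx]: edi=M[104]=-8
after add ecx, edi: ecx=25+(-8)=17
after add ebx, 4: ebx=104+4=108
after sub eax, 1: eax=8-1=7
cmp eax, 4  (cmp 7,4)
jg L2: taken
after mov edi, [ebx]: edi=M[108]=7
after add ecx, edi: ecx=17+7=24
after add ebx, 4: ebx=108+4=112
after sub eax, 1: eax=7-1=6
cmp eax, 4  (cmp 6,4)
jg L2: taken
after mov edi, [ebx]: edi=M[112]=-7
after add ecx, edi: ecx=24+(-7)=17
after add ebx, 4: ebx=112+4=116
after sub eax, 1: eax=6-1=5
cmp eax, 4  (cmp 5,4)
jg L2: taken
after mov edi, [ebx]: edi=M[116]=-1
after add ecx, edi: ecx=17+(-1)=16
after add ebx, 4: ebx=116+4=120
after sub eax, 1: eax=5-1=4
cmp eax, 4  (cmp 4,4)
jg L2: not taken
after add edi, ecx: edi=(-1)+16=15
mov [100], edi → M[100]=15
halt.

15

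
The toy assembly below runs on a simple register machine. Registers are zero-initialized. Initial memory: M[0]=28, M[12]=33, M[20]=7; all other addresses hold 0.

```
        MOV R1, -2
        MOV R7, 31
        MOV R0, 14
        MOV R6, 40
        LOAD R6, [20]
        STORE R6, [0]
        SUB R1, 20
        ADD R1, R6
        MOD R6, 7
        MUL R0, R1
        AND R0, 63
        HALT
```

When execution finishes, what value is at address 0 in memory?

MOV R1, -2 → R1=-2
MOV R7, 31 → R7=31
MOV R0, 14 → R0=14
MOV R6, 40 → R6=40
LOAD R6, [20] → R6=M[20]=7
STORE R6, [0] → M[0]=7
SUB R1, 20 → R1=(-2)-20=-22
ADD R1, R6 → R1=(-22)+7=-15
MOD R6, 7 → R6=7%7=0
MUL R0, R1 → R0=14*(-15)=-210
AND R0, 63 → R0=(-210)&63=46
halt.

7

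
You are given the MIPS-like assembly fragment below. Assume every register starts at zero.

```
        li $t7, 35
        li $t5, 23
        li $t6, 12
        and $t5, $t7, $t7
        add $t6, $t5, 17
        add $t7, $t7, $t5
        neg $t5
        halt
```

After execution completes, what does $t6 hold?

52

li $t7, 35 → $t7=35
li $t5, 23 → $t5=23
li $t6, 12 → $t6=12
and $t5, $t7, $t7 → $t5=35&35=35
add $t6, $t5, 17 → $t6=35+17=52
add $t7, $t7, $t5 → $t7=35+35=70
neg $t5 → $t5=-(35)=-35
halt.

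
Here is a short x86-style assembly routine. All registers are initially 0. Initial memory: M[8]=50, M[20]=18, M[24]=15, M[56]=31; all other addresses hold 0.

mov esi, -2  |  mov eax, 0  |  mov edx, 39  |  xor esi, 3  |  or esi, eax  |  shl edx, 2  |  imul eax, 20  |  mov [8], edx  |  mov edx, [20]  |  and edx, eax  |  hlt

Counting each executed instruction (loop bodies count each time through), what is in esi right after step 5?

after mov esi, -2: esi=-2
after mov eax, 0: eax=0
after mov edx, 39: edx=39
after xor esi, 3: esi=(-2)^3=-3
after or esi, eax: esi=(-3)|0=-3
After step 5: esi = -3.

-3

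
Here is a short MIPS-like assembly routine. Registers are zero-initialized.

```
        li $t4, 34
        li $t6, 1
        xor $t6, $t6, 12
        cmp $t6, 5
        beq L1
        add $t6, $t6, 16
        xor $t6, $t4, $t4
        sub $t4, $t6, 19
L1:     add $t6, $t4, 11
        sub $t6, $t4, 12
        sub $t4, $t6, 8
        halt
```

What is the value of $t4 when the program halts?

$t4=34
$t6=1
$t6=1^12=13
cmp $t6, 5  (cmp 13,5)
beq L1: not taken
$t6=13+16=29
$t6=34^34=0
$t4=0-19=-19
$t6=(-19)+11=-8
$t6=(-19)-12=-31
$t4=(-31)-8=-39
halt.

-39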